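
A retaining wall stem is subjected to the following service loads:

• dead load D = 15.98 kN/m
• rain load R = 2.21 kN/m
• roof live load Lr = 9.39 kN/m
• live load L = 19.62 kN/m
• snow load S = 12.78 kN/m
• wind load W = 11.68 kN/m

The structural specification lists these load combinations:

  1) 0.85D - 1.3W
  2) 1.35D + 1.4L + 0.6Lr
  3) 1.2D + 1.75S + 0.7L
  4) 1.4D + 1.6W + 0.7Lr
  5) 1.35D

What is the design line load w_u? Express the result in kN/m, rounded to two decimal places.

55.28 kN/m

1) 0.85(15.98) - 1.3(11.68) = 13.58 - 15.18 = -1.60
2) 1.35(15.98) + 1.4(19.62) + 0.6(9.39) = 54.68
3) 1.2(15.98) + 1.75(12.78) + 0.7(19.62) = 19.18 + 22.37 + 13.73 = 55.28
4) 1.4(15.98) + 1.6(11.68) + 0.7(9.39) = 22.37 + 18.69 + 6.57 = 47.63
5) 1.35(15.98) = 21.57
The controlling combination is 3, giving 55.28 kN/m.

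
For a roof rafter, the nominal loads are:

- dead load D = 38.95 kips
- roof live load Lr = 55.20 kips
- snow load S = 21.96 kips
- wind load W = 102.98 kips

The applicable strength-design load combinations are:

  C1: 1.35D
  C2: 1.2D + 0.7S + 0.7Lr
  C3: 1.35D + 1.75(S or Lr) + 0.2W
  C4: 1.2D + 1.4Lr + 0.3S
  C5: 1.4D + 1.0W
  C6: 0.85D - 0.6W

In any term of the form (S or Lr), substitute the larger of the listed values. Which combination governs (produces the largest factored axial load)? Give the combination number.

(S or Lr) → Lr = 55.20 kips.
C1: 1.35(38.95) = 52.58
C2: 1.2(38.95) + 0.7(21.96) + 0.7(55.20) = 46.74 + 15.37 + 38.64 = 100.75
C3: 1.35(38.95) + 1.75(55.20) + 0.2(102.98) = 52.58 + 96.60 + 20.60 = 169.78
C4: 1.2(38.95) + 1.4(55.20) + 0.3(21.96) = 46.74 + 77.28 + 6.59 = 130.61
C5: 1.4(38.95) + 1.0(102.98) = 54.53 + 102.98 = 157.51
C6: 0.85(38.95) - 0.6(102.98) = 33.11 - 61.79 = -28.68
The largest value is 169.78 kips from combination 3.

Combination 3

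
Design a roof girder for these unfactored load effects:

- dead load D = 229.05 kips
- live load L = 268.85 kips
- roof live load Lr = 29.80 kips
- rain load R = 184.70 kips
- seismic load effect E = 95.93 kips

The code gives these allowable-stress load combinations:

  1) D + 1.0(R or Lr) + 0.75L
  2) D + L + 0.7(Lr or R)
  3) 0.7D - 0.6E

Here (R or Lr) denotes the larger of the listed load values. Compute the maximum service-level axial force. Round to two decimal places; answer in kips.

(R or Lr) → R = 184.70 kips; (Lr or R) → R = 184.70 kips.
1) 1.0(229.05) + 1.0(184.70) + 0.75(268.85) = 229.05 + 184.70 + 201.64 = 615.39
2) 1.0(229.05) + 1.0(268.85) + 0.7(184.70) = 229.05 + 268.85 + 129.29 = 627.19
3) 0.7(229.05) - 0.6(95.93) = 160.34 - 57.56 = 102.78
Maximum is from combination 2.

627.19 kips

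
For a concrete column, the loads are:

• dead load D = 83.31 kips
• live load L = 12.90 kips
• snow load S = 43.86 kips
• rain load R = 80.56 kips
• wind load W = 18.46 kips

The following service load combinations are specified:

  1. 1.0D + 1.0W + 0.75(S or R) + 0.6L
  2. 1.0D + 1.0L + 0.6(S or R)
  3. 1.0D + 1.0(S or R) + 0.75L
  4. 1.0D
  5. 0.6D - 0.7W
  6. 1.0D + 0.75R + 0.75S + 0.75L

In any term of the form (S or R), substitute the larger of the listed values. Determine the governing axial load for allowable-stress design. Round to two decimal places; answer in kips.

(S or R) → R = 80.56 kips.
1. 1.0(83.31) + 1.0(18.46) + 0.75(80.56) + 0.6(12.90) = 169.93
2. 1.0(83.31) + 1.0(12.90) + 0.6(80.56) = 144.55
3. 1.0(83.31) + 1.0(80.56) + 0.75(12.90) = 173.55
4. 1.0(83.31) = 83.31
5. 0.6(83.31) - 0.7(18.46) = 37.06
6. 1.0(83.31) + 0.75(80.56) + 0.75(43.86) + 0.75(12.90) = 186.30
Maximum is from combination 6.

186.30 kips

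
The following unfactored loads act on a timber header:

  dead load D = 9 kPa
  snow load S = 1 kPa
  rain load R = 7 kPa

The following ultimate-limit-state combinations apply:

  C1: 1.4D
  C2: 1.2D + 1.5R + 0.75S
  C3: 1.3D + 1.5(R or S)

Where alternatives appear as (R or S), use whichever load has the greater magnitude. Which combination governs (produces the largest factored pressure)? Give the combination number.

(R or S) → R = 7 kPa.
C1: 1.4(9) = 12.60
C2: 1.2(9) + 1.5(7) + 0.75(1) = 22.05
C3: 1.3(9) + 1.5(7) = 22.20
The largest value is 22.20 kPa from combination 3.

Combination 3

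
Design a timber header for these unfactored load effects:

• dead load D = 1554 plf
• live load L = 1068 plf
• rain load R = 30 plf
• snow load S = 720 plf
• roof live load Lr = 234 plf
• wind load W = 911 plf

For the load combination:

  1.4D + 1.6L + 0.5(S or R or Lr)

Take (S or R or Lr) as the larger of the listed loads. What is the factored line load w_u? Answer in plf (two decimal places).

4244.40 plf

(S or R or Lr) → S = 720 plf.
1.4(1554) + 1.6(1068) + 0.5(720) = 2175.60 + 1708.80 + 360.00 = 4244.40
w_u = 4244.40 plf.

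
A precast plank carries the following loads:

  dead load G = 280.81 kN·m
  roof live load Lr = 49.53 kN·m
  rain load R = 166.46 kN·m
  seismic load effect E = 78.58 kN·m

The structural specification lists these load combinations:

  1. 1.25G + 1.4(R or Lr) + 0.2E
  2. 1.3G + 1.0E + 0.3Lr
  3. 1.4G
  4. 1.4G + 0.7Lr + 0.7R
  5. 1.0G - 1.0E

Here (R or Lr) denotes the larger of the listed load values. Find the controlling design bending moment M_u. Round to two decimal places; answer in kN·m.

(R or Lr) → R = 166.46 kN·m.
1. 1.25(280.81) + 1.4(166.46) + 0.2(78.58) = 599.77
2. 1.3(280.81) + 1.0(78.58) + 0.3(49.53) = 458.49
3. 1.4(280.81) = 393.13
4. 1.4(280.81) + 0.7(49.53) + 0.7(166.46) = 544.33
5. 1.0(280.81) - 1.0(78.58) = 202.23
Combination 1 governs: M_u = 599.77 kN·m.

599.77 kN·m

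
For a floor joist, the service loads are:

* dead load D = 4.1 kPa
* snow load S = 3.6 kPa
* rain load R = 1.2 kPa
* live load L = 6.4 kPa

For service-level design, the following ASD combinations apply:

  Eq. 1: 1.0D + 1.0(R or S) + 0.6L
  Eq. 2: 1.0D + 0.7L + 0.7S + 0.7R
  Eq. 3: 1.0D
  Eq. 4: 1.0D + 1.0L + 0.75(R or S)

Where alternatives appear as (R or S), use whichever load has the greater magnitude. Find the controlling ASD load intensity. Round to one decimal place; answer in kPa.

13.2 kPa

(R or S) → S = 3.6 kPa.
Eq. 1: 1.0(4.1) + 1.0(3.6) + 0.6(6.4) = 11.5
Eq. 2: 1.0(4.1) + 0.7(6.4) + 0.7(3.6) + 0.7(1.2) = 11.9
Eq. 3: 1.0(4.1) = 4.1
Eq. 4: 1.0(4.1) + 1.0(6.4) + 0.75(3.6) = 13.2
Maximum is from combination 4.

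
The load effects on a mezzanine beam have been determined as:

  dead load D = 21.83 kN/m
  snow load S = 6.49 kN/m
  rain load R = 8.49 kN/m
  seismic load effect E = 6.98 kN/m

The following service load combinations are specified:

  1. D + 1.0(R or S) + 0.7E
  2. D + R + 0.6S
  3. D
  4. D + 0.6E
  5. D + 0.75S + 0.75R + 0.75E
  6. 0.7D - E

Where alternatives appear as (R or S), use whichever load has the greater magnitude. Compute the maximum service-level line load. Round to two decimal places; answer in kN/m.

38.30 kN/m

(R or S) → R = 8.49 kN/m.
1. 1.0(21.83) + 1.0(8.49) + 0.7(6.98) = 21.83 + 8.49 + 4.89 = 35.21
2. 1.0(21.83) + 1.0(8.49) + 0.6(6.49) = 21.83 + 8.49 + 3.89 = 34.21
3. 1.0(21.83) = 21.83
4. 1.0(21.83) + 0.6(6.98) = 21.83 + 4.19 = 26.02
5. 1.0(21.83) + 0.75(6.49) + 0.75(8.49) + 0.75(6.98) = 38.30
6. 0.7(21.83) - 1.0(6.98) = 15.28 - 6.98 = 8.30
Maximum is from combination 5.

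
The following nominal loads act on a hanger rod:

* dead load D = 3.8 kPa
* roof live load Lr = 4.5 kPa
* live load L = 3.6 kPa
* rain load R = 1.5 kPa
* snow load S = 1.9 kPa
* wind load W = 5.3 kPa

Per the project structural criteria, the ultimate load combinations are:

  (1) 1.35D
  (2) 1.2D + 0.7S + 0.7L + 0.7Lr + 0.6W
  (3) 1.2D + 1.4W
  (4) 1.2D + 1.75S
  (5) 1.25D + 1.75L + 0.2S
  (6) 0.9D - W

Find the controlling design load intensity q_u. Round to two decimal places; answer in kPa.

(1) 1.35(3.8) = 5.13
(2) 1.2(3.8) + 0.7(1.9) + 0.7(3.6) + 0.7(4.5) + 0.6(5.3) = 14.74
(3) 1.2(3.8) + 1.4(5.3) = 11.98
(4) 1.2(3.8) + 1.75(1.9) = 7.89
(5) 1.25(3.8) + 1.75(3.6) + 0.2(1.9) = 11.43
(6) 0.9(3.8) - 1.0(5.3) = -1.88
The controlling combination is 2, giving 14.74 kPa.

14.74 kPa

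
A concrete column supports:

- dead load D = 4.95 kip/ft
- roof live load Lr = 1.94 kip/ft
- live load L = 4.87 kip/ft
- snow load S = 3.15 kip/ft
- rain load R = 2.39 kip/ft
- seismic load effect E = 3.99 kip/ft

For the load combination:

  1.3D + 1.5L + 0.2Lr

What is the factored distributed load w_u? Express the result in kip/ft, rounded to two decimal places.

1.3(4.95) + 1.5(4.87) + 0.2(1.94) = 14.13
w_u = 14.13 kip/ft.

14.13 kip/ft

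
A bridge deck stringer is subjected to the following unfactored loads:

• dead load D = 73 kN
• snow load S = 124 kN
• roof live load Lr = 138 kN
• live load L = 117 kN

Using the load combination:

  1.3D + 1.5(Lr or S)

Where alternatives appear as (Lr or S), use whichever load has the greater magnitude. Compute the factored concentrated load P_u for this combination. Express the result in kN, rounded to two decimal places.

(Lr or S) → Lr = 138 kN.
1.3(73) + 1.5(138) = 301.90
P_u = 301.90 kN.

301.90 kN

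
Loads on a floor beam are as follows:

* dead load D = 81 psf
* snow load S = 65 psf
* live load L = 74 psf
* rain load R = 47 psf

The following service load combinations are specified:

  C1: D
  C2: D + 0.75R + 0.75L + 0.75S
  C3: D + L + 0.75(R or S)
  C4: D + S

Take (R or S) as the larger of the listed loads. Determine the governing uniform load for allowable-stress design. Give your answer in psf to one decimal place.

(R or S) → S = 65 psf.
C1: 1.0(81) = 81.0
C2: 1.0(81) + 0.75(47) + 0.75(74) + 0.75(65) = 220.5
C3: 1.0(81) + 1.0(74) + 0.75(65) = 81.0 + 74.0 + 48.8 = 203.8
C4: 1.0(81) + 1.0(65) = 81.0 + 65.0 = 146.0
Maximum is from combination 2.

220.5 psf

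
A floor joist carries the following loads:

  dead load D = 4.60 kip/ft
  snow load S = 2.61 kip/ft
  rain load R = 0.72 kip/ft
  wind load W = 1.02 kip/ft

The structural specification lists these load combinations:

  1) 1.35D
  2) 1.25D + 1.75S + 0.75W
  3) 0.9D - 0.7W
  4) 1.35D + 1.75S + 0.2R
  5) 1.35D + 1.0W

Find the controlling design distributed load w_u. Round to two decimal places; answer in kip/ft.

11.08 kip/ft

1) 1.35(4.60) = 6.21
2) 1.25(4.60) + 1.75(2.61) + 0.75(1.02) = 11.08
3) 0.9(4.60) - 0.7(1.02) = 3.43
4) 1.35(4.60) + 1.75(2.61) + 0.2(0.72) = 10.92
5) 1.35(4.60) + 1.0(1.02) = 7.23
Maximum is from combination 2.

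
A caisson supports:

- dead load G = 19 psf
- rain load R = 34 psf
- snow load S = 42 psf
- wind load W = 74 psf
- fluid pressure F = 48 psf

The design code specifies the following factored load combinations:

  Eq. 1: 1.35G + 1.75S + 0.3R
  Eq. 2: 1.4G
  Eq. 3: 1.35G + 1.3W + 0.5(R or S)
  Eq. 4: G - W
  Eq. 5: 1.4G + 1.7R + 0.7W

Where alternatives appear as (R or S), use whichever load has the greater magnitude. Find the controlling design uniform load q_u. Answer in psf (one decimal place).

142.9 psf

(R or S) → S = 42 psf.
Eq. 1: 1.35(19) + 1.75(42) + 0.3(34) = 25.7 + 73.5 + 10.2 = 109.4
Eq. 2: 1.4(19) = 26.6
Eq. 3: 1.35(19) + 1.3(74) + 0.5(42) = 25.7 + 96.2 + 21.0 = 142.9
Eq. 4: 1.0(19) - 1.0(74) = 19.0 - 74.0 = -55.0
Eq. 5: 1.4(19) + 1.7(34) + 0.7(74) = 26.6 + 57.8 + 51.8 = 136.2
The controlling combination is 3, giving 142.9 psf.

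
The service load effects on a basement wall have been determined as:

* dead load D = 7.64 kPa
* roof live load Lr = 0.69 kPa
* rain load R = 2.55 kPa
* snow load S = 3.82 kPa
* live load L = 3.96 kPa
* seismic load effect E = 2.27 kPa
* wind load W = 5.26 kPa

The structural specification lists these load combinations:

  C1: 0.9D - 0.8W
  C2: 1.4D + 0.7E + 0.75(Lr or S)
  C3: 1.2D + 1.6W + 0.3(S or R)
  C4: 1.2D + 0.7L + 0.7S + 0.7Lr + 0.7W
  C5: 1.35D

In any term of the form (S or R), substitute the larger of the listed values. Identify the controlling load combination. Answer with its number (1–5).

(Lr or S) → S = 3.82 kPa; (S or R) → S = 3.82 kPa.
C1: 0.9(7.64) - 0.8(5.26) = 2.67
C2: 1.4(7.64) + 0.7(2.27) + 0.75(3.82) = 15.15
C3: 1.2(7.64) + 1.6(5.26) + 0.3(3.82) = 18.73
C4: 1.2(7.64) + 0.7(3.96) + 0.7(3.82) + 0.7(0.69) + 0.7(5.26) = 18.78
C5: 1.35(7.64) = 10.31
The largest value is 18.78 kPa from combination 4.

Combination 4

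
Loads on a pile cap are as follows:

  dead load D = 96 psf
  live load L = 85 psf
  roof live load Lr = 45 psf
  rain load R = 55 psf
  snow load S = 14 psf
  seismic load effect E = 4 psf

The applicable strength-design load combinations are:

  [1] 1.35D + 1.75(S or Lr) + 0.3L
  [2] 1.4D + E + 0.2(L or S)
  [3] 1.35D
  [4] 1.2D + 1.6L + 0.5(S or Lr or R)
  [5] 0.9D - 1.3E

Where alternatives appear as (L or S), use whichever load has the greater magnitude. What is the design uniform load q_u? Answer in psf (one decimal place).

278.7 psf

(S or Lr) → Lr = 45 psf; (L or S) → L = 85 psf; (S or Lr or R) → R = 55 psf.
[1] 1.35(96) + 1.75(45) + 0.3(85) = 129.6 + 78.8 + 25.5 = 233.9
[2] 1.4(96) + 1.0(4) + 0.2(85) = 134.4 + 4.0 + 17.0 = 155.4
[3] 1.35(96) = 129.6
[4] 1.2(96) + 1.6(85) + 0.5(55) = 115.2 + 136.0 + 27.5 = 278.7
[5] 0.9(96) - 1.3(4) = 86.4 - 5.2 = 81.2
Maximum is from combination 4.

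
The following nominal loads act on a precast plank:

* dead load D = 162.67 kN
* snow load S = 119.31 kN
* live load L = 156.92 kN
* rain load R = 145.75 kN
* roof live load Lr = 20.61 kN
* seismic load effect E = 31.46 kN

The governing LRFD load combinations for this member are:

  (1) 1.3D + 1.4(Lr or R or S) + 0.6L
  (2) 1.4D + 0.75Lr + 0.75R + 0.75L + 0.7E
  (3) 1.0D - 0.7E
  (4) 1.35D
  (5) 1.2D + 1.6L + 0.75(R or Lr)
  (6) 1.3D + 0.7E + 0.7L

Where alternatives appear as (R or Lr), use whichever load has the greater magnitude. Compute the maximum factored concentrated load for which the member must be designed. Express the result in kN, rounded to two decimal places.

555.59 kN

(Lr or R or S) → R = 145.75 kN; (R or Lr) → R = 145.75 kN.
(1) 1.3(162.67) + 1.4(145.75) + 0.6(156.92) = 211.47 + 204.05 + 94.15 = 509.67
(2) 1.4(162.67) + 0.75(20.61) + 0.75(145.75) + 0.75(156.92) + 0.7(31.46) = 227.74 + 15.46 + 109.31 + 117.69 + 22.02 = 492.22
(3) 1.0(162.67) - 0.7(31.46) = 162.67 - 22.02 = 140.65
(4) 1.35(162.67) = 219.60
(5) 1.2(162.67) + 1.6(156.92) + 0.75(145.75) = 555.59
(6) 1.3(162.67) + 0.7(31.46) + 0.7(156.92) = 343.34
Combination 5 governs: P_u = 555.59 kN.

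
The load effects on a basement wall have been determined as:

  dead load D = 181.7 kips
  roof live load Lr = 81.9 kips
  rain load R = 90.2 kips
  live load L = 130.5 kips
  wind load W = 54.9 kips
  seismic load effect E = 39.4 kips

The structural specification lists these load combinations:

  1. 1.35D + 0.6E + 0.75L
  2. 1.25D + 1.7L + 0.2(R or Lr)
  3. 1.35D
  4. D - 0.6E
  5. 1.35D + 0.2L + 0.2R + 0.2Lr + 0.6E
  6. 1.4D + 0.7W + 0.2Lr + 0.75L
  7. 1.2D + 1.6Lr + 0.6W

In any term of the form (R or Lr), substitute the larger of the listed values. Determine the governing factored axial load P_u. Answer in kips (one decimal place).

467.0 kips

(R or Lr) → R = 90.2 kips.
1. 1.35(181.7) + 0.6(39.4) + 0.75(130.5) = 245.3 + 23.6 + 97.9 = 366.8
2. 1.25(181.7) + 1.7(130.5) + 0.2(90.2) = 227.1 + 221.9 + 18.0 = 467.0
3. 1.35(181.7) = 245.3
4. 1.0(181.7) - 0.6(39.4) = 181.7 - 23.6 = 158.1
5. 1.35(181.7) + 0.2(130.5) + 0.2(90.2) + 0.2(81.9) + 0.6(39.4) = 329.5
6. 1.4(181.7) + 0.7(54.9) + 0.2(81.9) + 0.75(130.5) = 254.4 + 38.4 + 16.4 + 97.9 = 407.1
7. 1.2(181.7) + 1.6(81.9) + 0.6(54.9) = 382.0
Maximum is from combination 2.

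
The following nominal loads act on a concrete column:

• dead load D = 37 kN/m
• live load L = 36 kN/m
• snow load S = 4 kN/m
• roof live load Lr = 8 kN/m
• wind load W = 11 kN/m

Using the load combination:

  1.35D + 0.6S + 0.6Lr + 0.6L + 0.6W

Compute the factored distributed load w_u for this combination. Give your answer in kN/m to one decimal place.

1.35(37) + 0.6(4) + 0.6(8) + 0.6(36) + 0.6(11) = 50.0 + 2.4 + 4.8 + 21.6 + 6.6 = 85.4
w_u = 85.4 kN/m.

85.4 kN/m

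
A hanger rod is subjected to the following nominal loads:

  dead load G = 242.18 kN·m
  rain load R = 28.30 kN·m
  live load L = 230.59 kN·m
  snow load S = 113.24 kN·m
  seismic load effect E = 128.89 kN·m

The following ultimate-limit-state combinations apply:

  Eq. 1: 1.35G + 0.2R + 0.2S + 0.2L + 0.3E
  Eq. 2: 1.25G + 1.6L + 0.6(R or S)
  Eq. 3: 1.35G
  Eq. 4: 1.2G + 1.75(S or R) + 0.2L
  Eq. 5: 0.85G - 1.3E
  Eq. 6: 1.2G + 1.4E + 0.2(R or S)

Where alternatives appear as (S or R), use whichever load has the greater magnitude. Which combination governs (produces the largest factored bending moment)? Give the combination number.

(R or S) → S = 113.24 kN·m; (S or R) → S = 113.24 kN·m.
Eq. 1: 1.35(242.18) + 0.2(28.30) + 0.2(113.24) + 0.2(230.59) + 0.3(128.89) = 326.94 + 5.66 + 22.65 + 46.12 + 38.67 = 440.04
Eq. 2: 1.25(242.18) + 1.6(230.59) + 0.6(113.24) = 302.73 + 368.94 + 67.94 = 739.61
Eq. 3: 1.35(242.18) = 326.94
Eq. 4: 1.2(242.18) + 1.75(113.24) + 0.2(230.59) = 534.90
Eq. 5: 0.85(242.18) - 1.3(128.89) = 38.30
Eq. 6: 1.2(242.18) + 1.4(128.89) + 0.2(113.24) = 493.71
The largest value is 739.61 kN·m from combination 2.

Combination 2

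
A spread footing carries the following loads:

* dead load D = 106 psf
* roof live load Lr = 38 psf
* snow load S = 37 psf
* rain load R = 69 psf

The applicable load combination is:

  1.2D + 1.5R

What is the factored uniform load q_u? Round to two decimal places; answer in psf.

230.70 psf

1.2(106) + 1.5(69) = 127.20 + 103.50 = 230.70
q_u = 230.70 psf.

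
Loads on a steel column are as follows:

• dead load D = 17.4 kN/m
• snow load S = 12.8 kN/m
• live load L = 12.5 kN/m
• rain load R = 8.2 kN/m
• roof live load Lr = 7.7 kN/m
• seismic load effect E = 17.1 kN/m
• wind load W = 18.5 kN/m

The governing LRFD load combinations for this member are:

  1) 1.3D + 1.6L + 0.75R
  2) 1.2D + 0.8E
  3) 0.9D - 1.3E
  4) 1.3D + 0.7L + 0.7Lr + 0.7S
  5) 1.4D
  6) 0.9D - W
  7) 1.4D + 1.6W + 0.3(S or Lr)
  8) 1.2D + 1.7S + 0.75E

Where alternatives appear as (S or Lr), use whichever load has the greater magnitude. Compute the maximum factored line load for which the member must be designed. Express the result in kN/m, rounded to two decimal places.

57.80 kN/m

(S or Lr) → S = 12.8 kN/m.
1) 1.3(17.4) + 1.6(12.5) + 0.75(8.2) = 22.62 + 20.00 + 6.15 = 48.77
2) 1.2(17.4) + 0.8(17.1) = 20.88 + 13.68 = 34.56
3) 0.9(17.4) - 1.3(17.1) = 15.66 - 22.23 = -6.57
4) 1.3(17.4) + 0.7(12.5) + 0.7(7.7) + 0.7(12.8) = 22.62 + 8.75 + 5.39 + 8.96 = 45.72
5) 1.4(17.4) = 24.36
6) 0.9(17.4) - 1.0(18.5) = 15.66 - 18.50 = -2.84
7) 1.4(17.4) + 1.6(18.5) + 0.3(12.8) = 24.36 + 29.60 + 3.84 = 57.80
8) 1.2(17.4) + 1.7(12.8) + 0.75(17.1) = 20.88 + 21.76 + 12.83 = 55.47
The controlling combination is 7, giving 57.80 kN/m.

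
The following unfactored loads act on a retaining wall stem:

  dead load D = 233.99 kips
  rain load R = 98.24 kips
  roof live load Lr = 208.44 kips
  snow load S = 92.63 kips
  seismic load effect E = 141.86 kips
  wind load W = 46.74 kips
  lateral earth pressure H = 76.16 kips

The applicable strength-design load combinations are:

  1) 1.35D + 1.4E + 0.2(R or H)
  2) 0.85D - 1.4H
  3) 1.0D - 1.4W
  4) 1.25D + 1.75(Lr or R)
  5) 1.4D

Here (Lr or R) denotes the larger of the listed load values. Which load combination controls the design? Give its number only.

Combination 4

(R or H) → R = 98.24 kips; (Lr or R) → Lr = 208.44 kips.
1) 1.35(233.99) + 1.4(141.86) + 0.2(98.24) = 315.89 + 198.60 + 19.65 = 534.14
2) 0.85(233.99) - 1.4(76.16) = 198.89 - 106.62 = 92.27
3) 1.0(233.99) - 1.4(46.74) = 233.99 - 65.44 = 168.55
4) 1.25(233.99) + 1.75(208.44) = 292.49 + 364.77 = 657.26
5) 1.4(233.99) = 327.59
The largest value is 657.26 kips from combination 4.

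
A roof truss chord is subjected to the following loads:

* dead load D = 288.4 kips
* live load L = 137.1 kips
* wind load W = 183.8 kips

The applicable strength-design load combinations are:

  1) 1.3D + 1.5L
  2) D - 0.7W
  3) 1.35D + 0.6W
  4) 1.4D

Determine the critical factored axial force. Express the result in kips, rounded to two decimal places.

1) 1.3(288.4) + 1.5(137.1) = 374.92 + 205.65 = 580.57
2) 1.0(288.4) - 0.7(183.8) = 288.40 - 128.66 = 159.74
3) 1.35(288.4) + 0.6(183.8) = 389.34 + 110.28 = 499.62
4) 1.4(288.4) = 403.76
Combination 1 governs: P_u = 580.57 kips.

580.57 kips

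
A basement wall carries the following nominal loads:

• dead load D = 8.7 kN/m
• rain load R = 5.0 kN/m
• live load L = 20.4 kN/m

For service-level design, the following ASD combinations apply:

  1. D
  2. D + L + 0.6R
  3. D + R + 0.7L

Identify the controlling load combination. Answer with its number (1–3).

Combination 2

1. 1.0(8.7) = 8.70
2. 1.0(8.7) + 1.0(20.4) + 0.6(5.0) = 8.70 + 20.40 + 3.00 = 32.10
3. 1.0(8.7) + 1.0(5.0) + 0.7(20.4) = 8.70 + 5.00 + 14.28 = 27.98
The largest value is 32.10 kN/m from combination 2.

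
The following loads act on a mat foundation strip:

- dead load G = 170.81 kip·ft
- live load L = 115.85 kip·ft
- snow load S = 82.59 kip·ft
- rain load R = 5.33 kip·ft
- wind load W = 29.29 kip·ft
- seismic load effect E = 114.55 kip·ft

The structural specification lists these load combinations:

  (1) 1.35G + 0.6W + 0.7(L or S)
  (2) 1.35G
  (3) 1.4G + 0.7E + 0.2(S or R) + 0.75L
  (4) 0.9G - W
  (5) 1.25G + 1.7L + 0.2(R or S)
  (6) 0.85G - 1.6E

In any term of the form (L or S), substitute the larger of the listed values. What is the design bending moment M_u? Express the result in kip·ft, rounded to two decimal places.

426.98 kip·ft

(L or S) → L = 115.85 kip·ft; (S or R) → S = 82.59 kip·ft; (R or S) → S = 82.59 kip·ft.
(1) 1.35(170.81) + 0.6(29.29) + 0.7(115.85) = 230.59 + 17.57 + 81.10 = 329.26
(2) 1.35(170.81) = 230.59
(3) 1.4(170.81) + 0.7(114.55) + 0.2(82.59) + 0.75(115.85) = 422.72
(4) 0.9(170.81) - 1.0(29.29) = 153.73 - 29.29 = 124.44
(5) 1.25(170.81) + 1.7(115.85) + 0.2(82.59) = 213.51 + 196.95 + 16.52 = 426.98
(6) 0.85(170.81) - 1.6(114.55) = 145.19 - 183.28 = -38.09
Maximum is from combination 5.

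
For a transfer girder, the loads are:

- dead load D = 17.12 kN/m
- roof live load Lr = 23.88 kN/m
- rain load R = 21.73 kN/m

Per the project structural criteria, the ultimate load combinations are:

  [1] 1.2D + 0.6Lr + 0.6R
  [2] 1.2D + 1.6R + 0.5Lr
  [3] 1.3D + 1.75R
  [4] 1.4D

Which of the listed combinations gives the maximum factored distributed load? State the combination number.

Combination 2

[1] 1.2(17.12) + 0.6(23.88) + 0.6(21.73) = 47.91
[2] 1.2(17.12) + 1.6(21.73) + 0.5(23.88) = 67.25
[3] 1.3(17.12) + 1.75(21.73) = 60.28
[4] 1.4(17.12) = 23.97
The largest value is 67.25 kN/m from combination 2.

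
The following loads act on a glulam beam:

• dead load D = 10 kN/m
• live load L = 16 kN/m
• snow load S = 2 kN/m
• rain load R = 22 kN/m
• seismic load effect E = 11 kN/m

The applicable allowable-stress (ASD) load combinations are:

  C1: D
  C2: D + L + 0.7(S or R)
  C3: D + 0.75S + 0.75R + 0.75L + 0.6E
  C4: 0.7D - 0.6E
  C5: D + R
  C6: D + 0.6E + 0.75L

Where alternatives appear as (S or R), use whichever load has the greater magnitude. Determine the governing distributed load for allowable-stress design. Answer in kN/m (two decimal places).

(S or R) → R = 22 kN/m.
C1: 1.0(10) = 10.00
C2: 1.0(10) + 1.0(16) + 0.7(22) = 10.00 + 16.00 + 15.40 = 41.40
C3: 1.0(10) + 0.75(2) + 0.75(22) + 0.75(16) + 0.6(11) = 10.00 + 1.50 + 16.50 + 12.00 + 6.60 = 46.60
C4: 0.7(10) - 0.6(11) = 7.00 - 6.60 = 0.40
C5: 1.0(10) + 1.0(22) = 10.00 + 22.00 = 32.00
C6: 1.0(10) + 0.6(11) + 0.75(16) = 10.00 + 6.60 + 12.00 = 28.60
Combination 3 governs: w = 46.60 kN/m.

46.60 kN/m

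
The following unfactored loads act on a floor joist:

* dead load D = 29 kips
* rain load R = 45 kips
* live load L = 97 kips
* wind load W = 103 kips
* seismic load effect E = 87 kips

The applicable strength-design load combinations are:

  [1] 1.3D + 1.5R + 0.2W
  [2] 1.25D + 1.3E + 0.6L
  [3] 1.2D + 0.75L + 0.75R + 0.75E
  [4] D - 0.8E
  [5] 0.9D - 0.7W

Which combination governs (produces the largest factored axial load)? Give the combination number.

[1] 1.3(29) + 1.5(45) + 0.2(103) = 37.70 + 67.50 + 20.60 = 125.80
[2] 1.25(29) + 1.3(87) + 0.6(97) = 36.25 + 113.10 + 58.20 = 207.55
[3] 1.2(29) + 0.75(97) + 0.75(45) + 0.75(87) = 34.80 + 72.75 + 33.75 + 65.25 = 206.55
[4] 1.0(29) - 0.8(87) = 29.00 - 69.60 = -40.60
[5] 0.9(29) - 0.7(103) = 26.10 - 72.10 = -46.00
The largest value is 207.55 kips from combination 2.

Combination 2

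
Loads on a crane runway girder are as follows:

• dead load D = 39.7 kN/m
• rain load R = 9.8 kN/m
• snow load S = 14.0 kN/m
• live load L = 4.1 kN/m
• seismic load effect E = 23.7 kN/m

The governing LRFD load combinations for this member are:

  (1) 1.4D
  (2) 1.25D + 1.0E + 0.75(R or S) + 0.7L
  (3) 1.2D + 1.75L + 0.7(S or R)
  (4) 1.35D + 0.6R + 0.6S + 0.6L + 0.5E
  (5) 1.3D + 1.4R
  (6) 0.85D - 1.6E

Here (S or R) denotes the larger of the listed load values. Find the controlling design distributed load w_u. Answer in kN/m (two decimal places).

(R or S) → S = 14.0 kN/m; (S or R) → S = 14.0 kN/m.
(1) 1.4(39.7) = 55.58
(2) 1.25(39.7) + 1.0(23.7) + 0.75(14.0) + 0.7(4.1) = 49.63 + 23.70 + 10.50 + 2.87 = 86.70
(3) 1.2(39.7) + 1.75(4.1) + 0.7(14.0) = 47.64 + 7.18 + 9.80 = 64.62
(4) 1.35(39.7) + 0.6(9.8) + 0.6(14.0) + 0.6(4.1) + 0.5(23.7) = 53.60 + 5.88 + 8.40 + 2.46 + 11.85 = 82.19
(5) 1.3(39.7) + 1.4(9.8) = 51.61 + 13.72 = 65.33
(6) 0.85(39.7) - 1.6(23.7) = -4.18
The controlling combination is 2, giving 86.70 kN/m.

86.70 kN/m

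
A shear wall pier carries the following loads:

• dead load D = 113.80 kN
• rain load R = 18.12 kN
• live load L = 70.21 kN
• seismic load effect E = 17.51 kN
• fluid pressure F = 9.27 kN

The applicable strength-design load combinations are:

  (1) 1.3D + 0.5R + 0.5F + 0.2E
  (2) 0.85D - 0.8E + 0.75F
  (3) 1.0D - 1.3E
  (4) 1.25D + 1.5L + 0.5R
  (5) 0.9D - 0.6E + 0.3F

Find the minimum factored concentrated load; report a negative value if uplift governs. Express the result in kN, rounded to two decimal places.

89.67 kN

(1) 1.3(113.80) + 0.5(18.12) + 0.5(9.27) + 0.2(17.51) = 165.14
(2) 0.85(113.80) - 0.8(17.51) + 0.75(9.27) = 89.67
(3) 1.0(113.80) - 1.3(17.51) = 91.04
(4) 1.25(113.80) + 1.5(70.21) + 0.5(18.12) = 256.63
(5) 0.9(113.80) - 0.6(17.51) + 0.3(9.27) = 94.70
Combination 2 gives the minimum: 89.67 kN.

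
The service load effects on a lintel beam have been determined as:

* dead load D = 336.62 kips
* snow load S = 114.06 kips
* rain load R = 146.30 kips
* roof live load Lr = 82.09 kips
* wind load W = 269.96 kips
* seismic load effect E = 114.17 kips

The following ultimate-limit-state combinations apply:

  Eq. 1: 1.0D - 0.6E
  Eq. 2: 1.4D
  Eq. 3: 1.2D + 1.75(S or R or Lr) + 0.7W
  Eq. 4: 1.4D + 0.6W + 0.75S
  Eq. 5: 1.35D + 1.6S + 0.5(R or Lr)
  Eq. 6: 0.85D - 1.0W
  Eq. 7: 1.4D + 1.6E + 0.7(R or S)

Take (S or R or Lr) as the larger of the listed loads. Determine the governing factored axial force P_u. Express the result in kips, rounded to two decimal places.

848.94 kips

(S or R or Lr) → R = 146.30 kips; (R or Lr) → R = 146.30 kips; (R or S) → R = 146.30 kips.
Eq. 1: 1.0(336.62) - 0.6(114.17) = 336.62 - 68.50 = 268.12
Eq. 2: 1.4(336.62) = 471.27
Eq. 3: 1.2(336.62) + 1.75(146.30) + 0.7(269.96) = 403.94 + 256.03 + 188.97 = 848.94
Eq. 4: 1.4(336.62) + 0.6(269.96) + 0.75(114.06) = 718.79
Eq. 5: 1.35(336.62) + 1.6(114.06) + 0.5(146.30) = 710.08
Eq. 6: 0.85(336.62) - 1.0(269.96) = 286.13 - 269.96 = 16.17
Eq. 7: 1.4(336.62) + 1.6(114.17) + 0.7(146.30) = 471.27 + 182.67 + 102.41 = 756.35
Maximum is from combination 3.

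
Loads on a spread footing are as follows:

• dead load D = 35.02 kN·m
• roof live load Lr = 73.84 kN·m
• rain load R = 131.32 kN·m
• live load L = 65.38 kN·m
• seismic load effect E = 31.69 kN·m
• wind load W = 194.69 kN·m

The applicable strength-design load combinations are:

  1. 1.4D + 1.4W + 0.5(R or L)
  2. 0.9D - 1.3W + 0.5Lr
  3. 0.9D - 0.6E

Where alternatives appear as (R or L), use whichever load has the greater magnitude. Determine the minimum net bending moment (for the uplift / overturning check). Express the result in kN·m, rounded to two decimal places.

-184.66 kN·m

(R or L) → R = 131.32 kN·m.
1. 1.4(35.02) + 1.4(194.69) + 0.5(131.32) = 387.25
2. 0.9(35.02) - 1.3(194.69) + 0.5(73.84) = 31.52 - 253.10 + 36.92 = -184.66
3. 0.9(35.02) - 0.6(31.69) = 12.50
Combination 2 gives the minimum: -184.66 kN·m.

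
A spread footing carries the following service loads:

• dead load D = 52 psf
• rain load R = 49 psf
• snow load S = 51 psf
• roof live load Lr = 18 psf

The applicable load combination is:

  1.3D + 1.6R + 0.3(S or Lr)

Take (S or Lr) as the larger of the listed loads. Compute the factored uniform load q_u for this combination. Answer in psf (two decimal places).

(S or Lr) → S = 51 psf.
1.3(52) + 1.6(49) + 0.3(51) = 161.30
q_u = 161.30 psf.

161.30 psf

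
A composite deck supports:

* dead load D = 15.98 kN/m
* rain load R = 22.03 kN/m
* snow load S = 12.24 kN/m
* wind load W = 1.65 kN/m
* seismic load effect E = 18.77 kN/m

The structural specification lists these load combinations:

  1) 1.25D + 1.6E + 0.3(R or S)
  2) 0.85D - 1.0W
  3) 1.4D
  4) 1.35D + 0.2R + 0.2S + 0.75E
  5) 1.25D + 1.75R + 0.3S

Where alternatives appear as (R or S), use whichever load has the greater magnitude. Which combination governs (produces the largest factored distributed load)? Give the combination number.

(R or S) → R = 22.03 kN/m.
1) 1.25(15.98) + 1.6(18.77) + 0.3(22.03) = 19.98 + 30.03 + 6.61 = 56.62
2) 0.85(15.98) - 1.0(1.65) = 13.58 - 1.65 = 11.93
3) 1.4(15.98) = 22.37
4) 1.35(15.98) + 0.2(22.03) + 0.2(12.24) + 0.75(18.77) = 42.50
5) 1.25(15.98) + 1.75(22.03) + 0.3(12.24) = 19.98 + 38.55 + 3.67 = 62.20
The largest value is 62.20 kN/m from combination 5.

Combination 5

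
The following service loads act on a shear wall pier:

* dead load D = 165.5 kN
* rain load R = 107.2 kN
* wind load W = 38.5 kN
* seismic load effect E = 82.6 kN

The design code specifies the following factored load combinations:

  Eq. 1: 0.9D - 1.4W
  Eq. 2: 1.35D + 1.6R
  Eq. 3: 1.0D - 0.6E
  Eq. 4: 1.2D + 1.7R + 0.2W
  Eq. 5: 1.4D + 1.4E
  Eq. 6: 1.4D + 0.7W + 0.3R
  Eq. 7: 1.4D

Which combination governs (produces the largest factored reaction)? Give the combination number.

Eq. 1: 0.9(165.5) - 1.4(38.5) = 95.05
Eq. 2: 1.35(165.5) + 1.6(107.2) = 394.95
Eq. 3: 1.0(165.5) - 0.6(82.6) = 115.94
Eq. 4: 1.2(165.5) + 1.7(107.2) + 0.2(38.5) = 388.54
Eq. 5: 1.4(165.5) + 1.4(82.6) = 347.34
Eq. 6: 1.4(165.5) + 0.7(38.5) + 0.3(107.2) = 290.81
Eq. 7: 1.4(165.5) = 231.70
The largest value is 394.95 kN from combination 2.

Combination 2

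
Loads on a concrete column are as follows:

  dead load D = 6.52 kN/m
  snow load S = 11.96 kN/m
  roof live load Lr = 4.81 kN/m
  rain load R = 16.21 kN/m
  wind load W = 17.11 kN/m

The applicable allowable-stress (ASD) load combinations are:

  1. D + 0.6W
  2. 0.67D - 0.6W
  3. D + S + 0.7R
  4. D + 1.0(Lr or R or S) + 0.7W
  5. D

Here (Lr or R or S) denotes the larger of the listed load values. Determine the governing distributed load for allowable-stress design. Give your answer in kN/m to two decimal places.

34.71 kN/m

(Lr or R or S) → R = 16.21 kN/m.
1. 1.0(6.52) + 0.6(17.11) = 6.52 + 10.27 = 16.79
2. 0.67(6.52) - 0.6(17.11) = 4.37 - 10.27 = -5.90
3. 1.0(6.52) + 1.0(11.96) + 0.7(16.21) = 6.52 + 11.96 + 11.35 = 29.83
4. 1.0(6.52) + 1.0(16.21) + 0.7(17.11) = 6.52 + 16.21 + 11.98 = 34.71
5. 1.0(6.52) = 6.52
Combination 4 governs: w = 34.71 kN/m.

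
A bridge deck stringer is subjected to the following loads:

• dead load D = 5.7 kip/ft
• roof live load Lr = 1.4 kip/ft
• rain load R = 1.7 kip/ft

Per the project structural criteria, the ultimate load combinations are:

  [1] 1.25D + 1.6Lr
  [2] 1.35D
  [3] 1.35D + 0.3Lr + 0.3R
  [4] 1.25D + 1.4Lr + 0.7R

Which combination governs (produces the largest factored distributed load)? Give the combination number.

Combination 4

[1] 1.25(5.7) + 1.6(1.4) = 9.4
[2] 1.35(5.7) = 7.7
[3] 1.35(5.7) + 0.3(1.4) + 0.3(1.7) = 7.7 + 0.4 + 0.5 = 8.6
[4] 1.25(5.7) + 1.4(1.4) + 0.7(1.7) = 7.1 + 2.0 + 1.2 = 10.3
The largest value is 10.3 kip/ft from combination 4.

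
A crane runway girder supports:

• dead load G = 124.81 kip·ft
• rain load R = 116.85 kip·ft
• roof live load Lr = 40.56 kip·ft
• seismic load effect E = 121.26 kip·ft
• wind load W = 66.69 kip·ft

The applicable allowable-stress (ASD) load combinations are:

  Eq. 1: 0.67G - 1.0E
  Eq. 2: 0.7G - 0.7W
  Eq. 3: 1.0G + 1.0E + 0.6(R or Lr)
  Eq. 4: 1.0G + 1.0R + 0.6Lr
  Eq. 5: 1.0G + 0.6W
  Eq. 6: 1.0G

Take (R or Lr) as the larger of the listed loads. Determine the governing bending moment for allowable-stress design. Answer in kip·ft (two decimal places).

(R or Lr) → R = 116.85 kip·ft.
Eq. 1: 0.67(124.81) - 1.0(121.26) = -37.64
Eq. 2: 0.7(124.81) - 0.7(66.69) = 40.68
Eq. 3: 1.0(124.81) + 1.0(121.26) + 0.6(116.85) = 316.18
Eq. 4: 1.0(124.81) + 1.0(116.85) + 0.6(40.56) = 266.00
Eq. 5: 1.0(124.81) + 0.6(66.69) = 164.82
Eq. 6: 1.0(124.81) = 124.81
Combination 3 governs: M = 316.18 kip·ft.

316.18 kip·ft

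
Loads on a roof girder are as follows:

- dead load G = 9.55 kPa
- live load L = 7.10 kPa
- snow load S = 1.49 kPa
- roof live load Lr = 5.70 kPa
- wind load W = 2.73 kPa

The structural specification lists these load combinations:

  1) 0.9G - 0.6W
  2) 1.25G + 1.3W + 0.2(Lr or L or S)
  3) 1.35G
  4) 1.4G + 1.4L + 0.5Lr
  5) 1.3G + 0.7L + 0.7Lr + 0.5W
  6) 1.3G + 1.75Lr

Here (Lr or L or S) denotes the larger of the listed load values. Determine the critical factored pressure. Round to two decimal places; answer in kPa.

26.16 kPa

(Lr or L or S) → L = 7.10 kPa.
1) 0.9(9.55) - 0.6(2.73) = 8.60 - 1.64 = 6.96
2) 1.25(9.55) + 1.3(2.73) + 0.2(7.10) = 11.94 + 3.55 + 1.42 = 16.91
3) 1.35(9.55) = 12.89
4) 1.4(9.55) + 1.4(7.10) + 0.5(5.70) = 13.37 + 9.94 + 2.85 = 26.16
5) 1.3(9.55) + 0.7(7.10) + 0.7(5.70) + 0.5(2.73) = 22.74
6) 1.3(9.55) + 1.75(5.70) = 22.39
The controlling combination is 4, giving 26.16 kPa.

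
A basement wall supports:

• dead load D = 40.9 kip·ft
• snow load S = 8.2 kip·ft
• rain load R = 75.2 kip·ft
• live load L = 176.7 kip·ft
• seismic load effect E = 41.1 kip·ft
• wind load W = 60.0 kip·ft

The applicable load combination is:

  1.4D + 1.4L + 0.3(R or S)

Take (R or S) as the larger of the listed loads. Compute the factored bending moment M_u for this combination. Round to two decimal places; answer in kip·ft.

(R or S) → R = 75.2 kip·ft.
1.4(40.9) + 1.4(176.7) + 0.3(75.2) = 327.20
M_u = 327.20 kip·ft.

327.20 kip·ft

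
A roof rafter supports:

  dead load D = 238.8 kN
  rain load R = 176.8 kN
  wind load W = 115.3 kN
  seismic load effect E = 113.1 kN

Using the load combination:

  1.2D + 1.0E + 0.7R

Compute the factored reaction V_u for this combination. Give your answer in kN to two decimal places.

523.42 kN

1.2(238.8) + 1.0(113.1) + 0.7(176.8) = 286.56 + 113.10 + 123.76 = 523.42
V_u = 523.42 kN.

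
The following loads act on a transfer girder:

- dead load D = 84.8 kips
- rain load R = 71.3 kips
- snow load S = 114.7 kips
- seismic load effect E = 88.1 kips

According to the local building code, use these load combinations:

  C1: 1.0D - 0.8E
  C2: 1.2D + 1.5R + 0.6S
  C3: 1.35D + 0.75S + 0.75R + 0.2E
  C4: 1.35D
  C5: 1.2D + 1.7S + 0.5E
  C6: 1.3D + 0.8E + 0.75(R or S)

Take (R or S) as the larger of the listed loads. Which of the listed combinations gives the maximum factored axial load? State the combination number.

Combination 5

(R or S) → S = 114.7 kips.
C1: 1.0(84.8) - 0.8(88.1) = 14.3
C2: 1.2(84.8) + 1.5(71.3) + 0.6(114.7) = 277.5
C3: 1.35(84.8) + 0.75(114.7) + 0.75(71.3) + 0.2(88.1) = 271.6
C4: 1.35(84.8) = 114.5
C5: 1.2(84.8) + 1.7(114.7) + 0.5(88.1) = 340.8
C6: 1.3(84.8) + 0.8(88.1) + 0.75(114.7) = 266.7
The largest value is 340.8 kips from combination 5.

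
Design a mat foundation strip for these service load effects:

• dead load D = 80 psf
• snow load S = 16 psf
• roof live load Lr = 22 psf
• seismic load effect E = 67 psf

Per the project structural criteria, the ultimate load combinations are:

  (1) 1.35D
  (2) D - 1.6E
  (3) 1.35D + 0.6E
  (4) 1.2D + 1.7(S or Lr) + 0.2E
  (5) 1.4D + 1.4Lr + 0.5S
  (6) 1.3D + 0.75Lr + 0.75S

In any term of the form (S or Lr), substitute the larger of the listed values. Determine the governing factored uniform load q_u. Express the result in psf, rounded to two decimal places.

150.80 psf

(S or Lr) → Lr = 22 psf.
(1) 1.35(80) = 108.00
(2) 1.0(80) - 1.6(67) = 80.00 - 107.20 = -27.20
(3) 1.35(80) + 0.6(67) = 108.00 + 40.20 = 148.20
(4) 1.2(80) + 1.7(22) + 0.2(67) = 96.00 + 37.40 + 13.40 = 146.80
(5) 1.4(80) + 1.4(22) + 0.5(16) = 112.00 + 30.80 + 8.00 = 150.80
(6) 1.3(80) + 0.75(22) + 0.75(16) = 104.00 + 16.50 + 12.00 = 132.50
The controlling combination is 5, giving 150.80 psf.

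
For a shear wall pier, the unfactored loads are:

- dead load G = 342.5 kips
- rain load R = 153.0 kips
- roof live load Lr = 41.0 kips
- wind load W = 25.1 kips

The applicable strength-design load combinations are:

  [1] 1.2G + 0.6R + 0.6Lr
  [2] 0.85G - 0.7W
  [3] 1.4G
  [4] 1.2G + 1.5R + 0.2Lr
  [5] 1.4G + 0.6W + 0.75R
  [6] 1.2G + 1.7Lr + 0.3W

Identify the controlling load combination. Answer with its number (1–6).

Combination 4

[1] 1.2(342.5) + 0.6(153.0) + 0.6(41.0) = 411.00 + 91.80 + 24.60 = 527.40
[2] 0.85(342.5) - 0.7(25.1) = 291.13 - 17.57 = 273.56
[3] 1.4(342.5) = 479.50
[4] 1.2(342.5) + 1.5(153.0) + 0.2(41.0) = 411.00 + 229.50 + 8.20 = 648.70
[5] 1.4(342.5) + 0.6(25.1) + 0.75(153.0) = 479.50 + 15.06 + 114.75 = 609.31
[6] 1.2(342.5) + 1.7(41.0) + 0.3(25.1) = 411.00 + 69.70 + 7.53 = 488.23
The largest value is 648.70 kips from combination 4.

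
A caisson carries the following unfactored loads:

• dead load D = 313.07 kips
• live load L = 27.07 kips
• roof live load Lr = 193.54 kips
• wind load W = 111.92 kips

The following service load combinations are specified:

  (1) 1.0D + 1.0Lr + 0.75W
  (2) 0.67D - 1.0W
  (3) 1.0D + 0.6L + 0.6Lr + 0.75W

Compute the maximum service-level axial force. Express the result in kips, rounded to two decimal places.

590.55 kips

(1) 1.0(313.07) + 1.0(193.54) + 0.75(111.92) = 590.55
(2) 0.67(313.07) - 1.0(111.92) = 97.84
(3) 1.0(313.07) + 0.6(27.07) + 0.6(193.54) + 0.75(111.92) = 529.38
Combination 1 governs: P = 590.55 kips.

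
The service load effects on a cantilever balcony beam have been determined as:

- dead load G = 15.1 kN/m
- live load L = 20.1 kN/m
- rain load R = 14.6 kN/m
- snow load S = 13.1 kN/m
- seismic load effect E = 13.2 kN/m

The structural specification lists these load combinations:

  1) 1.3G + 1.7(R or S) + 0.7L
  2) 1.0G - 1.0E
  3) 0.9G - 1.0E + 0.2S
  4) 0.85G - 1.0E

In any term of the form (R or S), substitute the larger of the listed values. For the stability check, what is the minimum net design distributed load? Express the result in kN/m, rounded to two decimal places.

-0.37 kN/m

(R or S) → R = 14.6 kN/m.
1) 1.3(15.1) + 1.7(14.6) + 0.7(20.1) = 19.63 + 24.82 + 14.07 = 58.52
2) 1.0(15.1) - 1.0(13.2) = 15.10 - 13.20 = 1.90
3) 0.9(15.1) - 1.0(13.2) + 0.2(13.1) = 13.59 - 13.20 + 2.62 = 3.01
4) 0.85(15.1) - 1.0(13.2) = -0.37
Combination 4 gives the minimum: -0.37 kN/m.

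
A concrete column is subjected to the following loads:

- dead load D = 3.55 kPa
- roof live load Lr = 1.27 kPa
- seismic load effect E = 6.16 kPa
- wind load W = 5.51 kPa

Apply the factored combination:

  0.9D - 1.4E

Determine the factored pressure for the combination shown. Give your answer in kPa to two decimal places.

-5.43 kPa

0.9(3.55) - 1.4(6.16) = -5.43
p_u = -5.43 kPa.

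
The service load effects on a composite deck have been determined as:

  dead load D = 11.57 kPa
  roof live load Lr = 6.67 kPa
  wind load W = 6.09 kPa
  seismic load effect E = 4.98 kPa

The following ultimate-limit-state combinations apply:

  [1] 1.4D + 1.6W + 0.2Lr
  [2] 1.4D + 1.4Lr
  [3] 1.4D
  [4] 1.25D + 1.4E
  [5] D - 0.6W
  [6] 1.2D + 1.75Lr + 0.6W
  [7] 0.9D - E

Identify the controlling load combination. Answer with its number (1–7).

Combination 6

[1] 1.4(11.57) + 1.6(6.09) + 0.2(6.67) = 27.28
[2] 1.4(11.57) + 1.4(6.67) = 16.20 + 9.34 = 25.54
[3] 1.4(11.57) = 16.20
[4] 1.25(11.57) + 1.4(4.98) = 14.46 + 6.97 = 21.43
[5] 1.0(11.57) - 0.6(6.09) = 11.57 - 3.65 = 7.92
[6] 1.2(11.57) + 1.75(6.67) + 0.6(6.09) = 29.21
[7] 0.9(11.57) - 1.0(4.98) = 10.41 - 4.98 = 5.43
The largest value is 29.21 kPa from combination 6.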